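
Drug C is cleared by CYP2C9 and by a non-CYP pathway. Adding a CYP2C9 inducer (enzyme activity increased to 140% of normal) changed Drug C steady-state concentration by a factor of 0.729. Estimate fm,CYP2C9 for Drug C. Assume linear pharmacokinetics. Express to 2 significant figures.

0.93

Let x = fm,CYP2C9. Because steady-state concentration ∝ 1/CL, relative clearance rose to 1/0.729 = 1.372.
Only the CYP2C9 route changed, so 1.372 = x·1.4 + (1 − x), giving x = 0.93.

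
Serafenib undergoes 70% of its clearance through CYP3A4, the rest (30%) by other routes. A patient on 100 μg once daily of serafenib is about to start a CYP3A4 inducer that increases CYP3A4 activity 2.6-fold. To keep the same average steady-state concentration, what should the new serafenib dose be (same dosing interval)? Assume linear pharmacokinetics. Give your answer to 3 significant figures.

212 μg

The CYP3A4 pathway (70% of clearance) is boosted to 2.6× activity: 0.7 × 2.6 = 1.82.
The remaining 30% of clearance is unaffected.
Relative clearance = 1.82 + 0.3 = 2.12.
Exposure is unchanged when dose changes in proportion to clearance. New dose = 100 μg × 2.12 = 212 μg.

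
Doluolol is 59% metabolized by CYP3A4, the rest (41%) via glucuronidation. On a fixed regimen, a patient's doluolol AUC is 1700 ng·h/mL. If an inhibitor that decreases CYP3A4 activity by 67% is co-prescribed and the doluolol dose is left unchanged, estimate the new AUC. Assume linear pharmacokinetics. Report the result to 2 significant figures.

2.8 × 10³ ng·h/mL

The CYP3A4 pathway (59% of clearance) is reduced to 0.33× activity: 0.59 × 0.33 = 0.1947.
The remaining 41% of clearance is unaffected.
Relative clearance = 0.1947 + 0.41 = 0.6047.
AUC ∝ 1/CL, so new value = 1700 / 0.6047 = 2.8 × 10³ ng·h/mL.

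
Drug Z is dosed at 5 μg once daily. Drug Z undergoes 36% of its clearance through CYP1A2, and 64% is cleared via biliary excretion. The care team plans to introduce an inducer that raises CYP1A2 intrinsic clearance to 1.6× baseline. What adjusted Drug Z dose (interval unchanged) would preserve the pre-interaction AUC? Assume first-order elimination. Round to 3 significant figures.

CYP1A2: 0.36 × 1.6 = 0.576
Other: 0.64 (unchanged)
New clearance relative to baseline: 0.576 + 0.64 = 1.216.
To maintain the same steady-state level, dose must scale with clearance: new dose = 5 × 1.216 = 6.08 μg.

6.08 μg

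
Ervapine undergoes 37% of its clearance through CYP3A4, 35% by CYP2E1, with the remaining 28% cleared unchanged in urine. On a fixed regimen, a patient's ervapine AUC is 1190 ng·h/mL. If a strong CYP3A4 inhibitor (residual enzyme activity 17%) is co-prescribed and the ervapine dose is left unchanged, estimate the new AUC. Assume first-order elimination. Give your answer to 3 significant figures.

1.72 × 10³ ng·h/mL

CYP3A4: 0.37 × 0.17 = 0.0629
CYP2E1: 0.35 (unchanged)
Other: 0.28 (unchanged)
CL_new/CL_old = 0.0629 + 0.35 + 0.28 = 0.6929.
New AUC = baseline ÷ relative clearance = 1190 / 0.6929 = 1.72 × 10³ ng·h/mL.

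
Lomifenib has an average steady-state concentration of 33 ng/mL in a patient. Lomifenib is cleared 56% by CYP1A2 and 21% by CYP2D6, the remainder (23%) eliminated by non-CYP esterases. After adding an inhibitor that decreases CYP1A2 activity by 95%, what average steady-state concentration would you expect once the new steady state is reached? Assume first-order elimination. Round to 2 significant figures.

71 ng/mL

The CYP1A2 pathway (56% of clearance) is reduced to 0.05× activity: 0.56 × 0.05 = 0.028.
CYP2D6 (21%) and the residual 23% are unaffected.
CL_new/CL_old = 0.028 + 0.21 + 0.23 = 0.468.
New average steady-state concentration = baseline ÷ relative clearance = 33 / 0.468 = 71 ng/mL.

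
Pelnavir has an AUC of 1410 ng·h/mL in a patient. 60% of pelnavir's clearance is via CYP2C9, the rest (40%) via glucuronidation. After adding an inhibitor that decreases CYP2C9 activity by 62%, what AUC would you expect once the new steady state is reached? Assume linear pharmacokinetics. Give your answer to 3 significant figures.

2.25 × 10³ ng·h/mL

CYP2C9: 0.6 × 0.38 = 0.228
Other: 0.4 (unchanged)
New clearance relative to baseline: 0.228 + 0.4 = 0.628.
AUC ∝ 1/CL, so new value = 1410 / 0.628 = 2.25 × 10³ ng·h/mL.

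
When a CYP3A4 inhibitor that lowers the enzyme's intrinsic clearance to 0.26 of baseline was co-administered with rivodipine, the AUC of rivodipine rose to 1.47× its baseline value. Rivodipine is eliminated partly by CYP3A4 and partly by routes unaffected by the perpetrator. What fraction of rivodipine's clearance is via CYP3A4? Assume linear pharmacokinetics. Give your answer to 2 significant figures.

0.43

CL'/CL = 1 / 1.47 = 0.6803
0.26·fm + (1 − fm) = 0.6803
fm = (0.6803 − 1) / (0.26 − 1) = 0.43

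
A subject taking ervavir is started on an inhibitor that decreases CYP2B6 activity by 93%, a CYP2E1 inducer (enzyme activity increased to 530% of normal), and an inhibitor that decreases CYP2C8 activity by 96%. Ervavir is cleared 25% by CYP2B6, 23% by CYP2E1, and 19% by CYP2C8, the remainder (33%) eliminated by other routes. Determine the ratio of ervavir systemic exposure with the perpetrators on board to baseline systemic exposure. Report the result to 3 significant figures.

0.635

CYP2B6: 0.25 × 0.07 = 0.0175
CYP2E1: 0.23 × 5.3 = 1.219
CYP2C8: 0.19 × 0.04 = 0.0076
Other: 0.33 (unchanged)
New clearance relative to baseline: 0.0175 + 1.219 + 0.0076 + 0.33 = 1.5741.
Because systemic exposure varies inversely with clearance, the combined effect is 1 / 1.5741 = 0.635.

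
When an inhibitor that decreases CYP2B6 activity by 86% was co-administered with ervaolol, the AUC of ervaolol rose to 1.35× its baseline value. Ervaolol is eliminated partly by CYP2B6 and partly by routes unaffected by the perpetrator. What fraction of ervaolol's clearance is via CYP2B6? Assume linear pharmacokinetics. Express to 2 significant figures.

0.30

Write x for the fraction cleared via CYP2B6. The observed AUC change means clearance fell to 1/1.35 = 0.7407 of baseline.
Setting x·0.14 + (1 − x) = 0.7407 and solving: x = (0.7407 − 1)/(0.14 − 1) = 0.30.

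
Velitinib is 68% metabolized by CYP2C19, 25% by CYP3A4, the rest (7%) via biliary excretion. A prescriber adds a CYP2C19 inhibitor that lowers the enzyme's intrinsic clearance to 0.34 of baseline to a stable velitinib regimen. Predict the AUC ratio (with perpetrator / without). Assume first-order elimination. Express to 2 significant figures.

The CYP2C19 pathway (68% of clearance) drops to 0.34× activity: 0.68 × 0.34 = 0.2312.
CYP3A4 (25%) and the residual 7% are unaffected.
Relative clearance = 0.2312 + 0.25 + 0.07 = 0.5512.
AUC ratio = CL_old/CL_new = 1 / 0.5512 = 1.8.

1.8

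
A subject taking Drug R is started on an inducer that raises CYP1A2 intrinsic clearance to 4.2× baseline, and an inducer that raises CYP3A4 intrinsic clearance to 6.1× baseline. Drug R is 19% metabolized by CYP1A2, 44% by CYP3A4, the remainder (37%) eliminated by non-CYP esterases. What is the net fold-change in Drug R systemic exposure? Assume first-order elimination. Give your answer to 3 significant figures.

0.260

CYP1A2: 0.19 × 4.2 = 0.798
CYP3A4: 0.44 × 6.1 = 2.684
Other: 0.37 (unchanged)
CL_new/CL_old = 0.798 + 2.684 + 0.37 = 3.852.
Net systemic exposure ratio = 1 / 3.852 = 0.260.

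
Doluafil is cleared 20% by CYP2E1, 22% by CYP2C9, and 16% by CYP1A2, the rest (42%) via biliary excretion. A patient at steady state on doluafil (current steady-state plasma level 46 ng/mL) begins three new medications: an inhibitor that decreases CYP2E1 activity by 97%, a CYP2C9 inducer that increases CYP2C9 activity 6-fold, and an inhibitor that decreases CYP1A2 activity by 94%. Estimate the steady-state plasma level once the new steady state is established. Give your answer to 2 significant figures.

26 ng/mL

CYP2E1: 0.2 × 0.03 = 0.006
CYP2C9: 0.22 × 6 = 1.32
CYP1A2: 0.16 × 0.06 = 0.0096
Other: 0.42 (unchanged)
New clearance relative to baseline: 0.006 + 1.32 + 0.0096 + 0.42 = 1.7556.
New steady-state plasma level = 46 / 1.7556 = 26 ng/mL (concentration scales inversely with clearance).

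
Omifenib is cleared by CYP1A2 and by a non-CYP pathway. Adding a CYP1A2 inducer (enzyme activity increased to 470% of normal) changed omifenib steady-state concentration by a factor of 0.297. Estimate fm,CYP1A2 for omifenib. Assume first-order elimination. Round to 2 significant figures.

Let x = fm,CYP1A2. Because steady-state concentration ∝ 1/CL, relative clearance rose to 1/0.297 = 3.367.
Only the CYP1A2 route changed, so 3.367 = x·4.7 + (1 − x), giving x = 0.64.

0.64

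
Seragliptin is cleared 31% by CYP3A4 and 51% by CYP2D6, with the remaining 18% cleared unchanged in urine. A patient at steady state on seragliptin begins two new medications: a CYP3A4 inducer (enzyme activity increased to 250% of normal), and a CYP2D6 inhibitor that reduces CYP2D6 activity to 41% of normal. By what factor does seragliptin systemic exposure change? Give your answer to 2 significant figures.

0.86

CYP3A4: 0.31 × 2.5 = 0.775
CYP2D6: 0.51 × 0.41 = 0.2091
Other: 0.18 (unchanged)
New clearance relative to baseline: 0.775 + 0.2091 + 0.18 = 1.1641.
Systemic exposure ∝ 1/CL: fold-change = 1 / 1.1641 = 0.86.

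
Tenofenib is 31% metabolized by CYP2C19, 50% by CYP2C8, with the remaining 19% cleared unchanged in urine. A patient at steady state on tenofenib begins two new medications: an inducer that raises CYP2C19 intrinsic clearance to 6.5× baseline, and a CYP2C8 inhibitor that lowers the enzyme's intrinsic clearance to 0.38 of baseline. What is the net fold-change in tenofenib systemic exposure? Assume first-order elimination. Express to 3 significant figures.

0.418

CYP2C19: 0.31 × 6.5 = 2.015
CYP2C8: 0.5 × 0.38 = 0.19
Other: 0.19 (unchanged)
CL_new/CL_old = 2.015 + 0.19 + 0.19 = 2.395.
Net systemic exposure ratio = 1 / 2.395 = 0.418.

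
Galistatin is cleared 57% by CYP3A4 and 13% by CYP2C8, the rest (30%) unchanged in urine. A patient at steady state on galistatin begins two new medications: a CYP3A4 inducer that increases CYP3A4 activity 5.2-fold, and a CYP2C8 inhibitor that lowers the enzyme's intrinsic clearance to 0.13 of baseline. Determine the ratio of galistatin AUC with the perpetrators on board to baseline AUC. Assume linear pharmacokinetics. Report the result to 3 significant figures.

The CYP3A4 pathway (57% of clearance) increases to 5.2× activity: 0.57 × 5.2 = 2.964.
The CYP2C8 pathway (13% of clearance) drops to 0.13× activity: 0.13 × 0.13 = 0.0169.
Non-CYP routes (30%) are unchanged.
CL_new/CL_old = 2.964 + 0.0169 + 0.3 = 3.2809.
Net AUC ratio = 1 / 3.2809 = 0.305.

0.305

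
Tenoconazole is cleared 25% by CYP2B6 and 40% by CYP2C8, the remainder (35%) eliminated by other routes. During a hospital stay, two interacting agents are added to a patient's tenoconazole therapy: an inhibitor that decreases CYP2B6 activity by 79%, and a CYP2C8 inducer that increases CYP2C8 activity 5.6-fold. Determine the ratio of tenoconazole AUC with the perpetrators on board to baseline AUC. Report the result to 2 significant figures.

The CYP2B6 pathway (25% of clearance) drops to 0.21× activity: 0.25 × 0.21 = 0.0525.
The CYP2C8 pathway (40% of clearance) is boosted to 5.6× activity: 0.4 × 5.6 = 2.24.
The remaining 35% of clearance is unaffected.
New clearance relative to baseline: 0.0525 + 2.24 + 0.35 = 2.6425.
Because AUC varies inversely with clearance, the combined effect is 1 / 2.6425 = 0.38.

0.38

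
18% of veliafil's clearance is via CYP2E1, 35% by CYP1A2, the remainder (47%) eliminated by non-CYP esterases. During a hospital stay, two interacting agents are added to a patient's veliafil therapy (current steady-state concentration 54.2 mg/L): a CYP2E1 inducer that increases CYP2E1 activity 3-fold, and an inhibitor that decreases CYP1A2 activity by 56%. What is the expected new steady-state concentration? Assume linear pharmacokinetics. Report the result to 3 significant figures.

46.6 mg/L

The CYP2E1 pathway (18% of clearance) is boosted to 3× activity: 0.18 × 3 = 0.54.
The CYP1A2 pathway (35% of clearance) is reduced to 0.44× activity: 0.35 × 0.44 = 0.154.
The remaining 47% of clearance is unaffected.
New clearance relative to baseline: 0.54 + 0.154 + 0.47 = 1.164.
Dividing the baseline by the relative clearance: 54.2 / 1.164 = 46.6 mg/L.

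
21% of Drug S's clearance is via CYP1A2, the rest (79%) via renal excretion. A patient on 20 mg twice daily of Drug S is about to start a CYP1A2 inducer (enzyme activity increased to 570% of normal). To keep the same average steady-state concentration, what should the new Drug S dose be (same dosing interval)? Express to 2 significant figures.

40 mg

The CYP1A2 pathway (21% of clearance) increases to 5.7× activity: 0.21 × 5.7 = 1.197.
Non-CYP routes (79%) are unchanged.
New clearance relative to baseline: 1.197 + 0.79 = 1.987.
To maintain the same steady-state level, dose must scale with clearance: new dose = 20 × 1.987 = 40 mg.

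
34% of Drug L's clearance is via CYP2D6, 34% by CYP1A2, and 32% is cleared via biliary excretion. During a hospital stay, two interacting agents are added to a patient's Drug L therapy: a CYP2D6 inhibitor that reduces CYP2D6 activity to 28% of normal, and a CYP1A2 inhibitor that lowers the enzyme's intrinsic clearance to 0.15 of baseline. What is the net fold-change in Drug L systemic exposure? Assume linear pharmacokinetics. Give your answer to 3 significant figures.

The CYP2D6 pathway (34% of clearance) falls to 0.28× activity: 0.34 × 0.28 = 0.0952.
The CYP1A2 pathway (34% of clearance) is reduced to 0.15× activity: 0.34 × 0.15 = 0.051.
The remaining 32% of clearance is unaffected.
Relative clearance = 0.0952 + 0.051 + 0.32 = 0.4662.
Net systemic exposure ratio = 1 / 0.4662 = 2.15.

2.15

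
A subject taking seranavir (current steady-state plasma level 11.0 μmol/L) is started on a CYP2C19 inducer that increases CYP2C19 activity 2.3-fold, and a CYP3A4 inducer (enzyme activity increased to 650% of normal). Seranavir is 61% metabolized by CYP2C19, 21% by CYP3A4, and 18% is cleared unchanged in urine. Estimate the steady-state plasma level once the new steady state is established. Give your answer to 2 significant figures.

CYP2C19: 0.61 × 2.3 = 1.403
CYP3A4: 0.21 × 6.5 = 1.365
Other: 0.18 (unchanged)
New clearance relative to baseline: 1.403 + 1.365 + 0.18 = 2.948.
Dividing the baseline by the relative clearance: 11.0 / 2.948 = 3.7 μmol/L.

3.7 μmol/L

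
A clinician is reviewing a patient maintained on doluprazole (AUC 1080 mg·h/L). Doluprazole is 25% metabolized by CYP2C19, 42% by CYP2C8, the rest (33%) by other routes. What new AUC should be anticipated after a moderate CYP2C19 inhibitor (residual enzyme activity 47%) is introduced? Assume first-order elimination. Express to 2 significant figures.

1.2 × 10³ mg·h/L

CYP2C19: 0.25 × 0.47 = 0.1175
CYP2C8: 0.42 (unchanged)
Other: 0.33 (unchanged)
New clearance relative to baseline: 0.1175 + 0.42 + 0.33 = 0.8675.
AUC ∝ 1/CL, so new value = 1080 / 0.8675 = 1.2 × 10³ mg·h/L.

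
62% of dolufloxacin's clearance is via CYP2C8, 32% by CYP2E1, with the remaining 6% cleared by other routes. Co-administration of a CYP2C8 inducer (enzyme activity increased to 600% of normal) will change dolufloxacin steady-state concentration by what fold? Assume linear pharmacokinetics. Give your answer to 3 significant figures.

0.244

CYP2C8: 0.62 × 6 = 3.72
CYP2E1: 0.32 (unchanged)
Other: 0.06 (unchanged)
CL_new/CL_old = 3.72 + 0.32 + 0.06 = 4.1.
Since steady-state concentration ∝ 1/CL, the ratio is 1 / 4.1 = 0.244.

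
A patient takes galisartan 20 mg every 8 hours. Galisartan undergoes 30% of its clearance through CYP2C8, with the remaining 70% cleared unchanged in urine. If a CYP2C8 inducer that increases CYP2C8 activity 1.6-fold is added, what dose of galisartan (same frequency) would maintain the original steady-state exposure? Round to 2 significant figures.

The CYP2C8 pathway (30% of clearance) is boosted to 1.6× activity: 0.3 × 1.6 = 0.48.
The remaining 70% of clearance is unaffected.
Relative clearance = 0.48 + 0.7 = 1.18.
Css,avg = (dose rate)/CL, so holding Css fixed requires dose ∝ CL: 20 × 1.18 = 24 mg.

24 mg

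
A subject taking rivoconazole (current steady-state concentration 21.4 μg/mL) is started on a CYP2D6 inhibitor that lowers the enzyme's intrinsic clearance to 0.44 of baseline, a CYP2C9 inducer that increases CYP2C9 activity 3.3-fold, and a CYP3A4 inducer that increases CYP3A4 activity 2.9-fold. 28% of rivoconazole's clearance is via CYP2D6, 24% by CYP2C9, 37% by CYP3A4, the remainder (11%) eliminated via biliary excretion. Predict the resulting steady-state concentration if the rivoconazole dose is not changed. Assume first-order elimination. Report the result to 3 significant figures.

10.2 μg/mL

The CYP2D6 pathway (28% of clearance) drops to 0.44× activity: 0.28 × 0.44 = 0.1232.
The CYP2C9 pathway (24% of clearance) rises to 3.3× activity: 0.24 × 3.3 = 0.792.
The CYP3A4 pathway (37% of clearance) rises to 2.9× activity: 0.37 × 2.9 = 1.073.
The remaining 11% of clearance is unaffected.
CL_new/CL_old = 0.1232 + 0.792 + 1.073 + 0.11 = 2.0982.
New steady-state concentration = 21.4 / 2.0982 = 10.2 μg/mL (concentration scales inversely with clearance).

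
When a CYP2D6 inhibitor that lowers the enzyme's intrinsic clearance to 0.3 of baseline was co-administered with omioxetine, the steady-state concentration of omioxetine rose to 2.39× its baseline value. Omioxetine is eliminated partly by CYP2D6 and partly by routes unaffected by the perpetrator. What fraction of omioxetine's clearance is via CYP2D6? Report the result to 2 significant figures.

CL'/CL = 1 / 2.39 = 0.4184
0.3·fm + (1 − fm) = 0.4184
fm = (0.4184 − 1) / (0.3 − 1) = 0.83

0.83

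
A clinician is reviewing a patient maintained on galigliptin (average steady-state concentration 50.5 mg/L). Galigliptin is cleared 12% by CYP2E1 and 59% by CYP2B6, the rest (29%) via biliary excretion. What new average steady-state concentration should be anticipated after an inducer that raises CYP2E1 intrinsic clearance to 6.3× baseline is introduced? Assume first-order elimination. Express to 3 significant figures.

30.9 mg/L

The CYP2E1 pathway (12% of clearance) rises to 6.3× activity: 0.12 × 6.3 = 0.756.
CYP2B6 (59%) and the residual 29% are unaffected.
CL_new/CL_old = 0.756 + 0.59 + 0.29 = 1.636.
New average steady-state concentration = baseline ÷ relative clearance = 50.5 / 1.636 = 30.9 mg/L.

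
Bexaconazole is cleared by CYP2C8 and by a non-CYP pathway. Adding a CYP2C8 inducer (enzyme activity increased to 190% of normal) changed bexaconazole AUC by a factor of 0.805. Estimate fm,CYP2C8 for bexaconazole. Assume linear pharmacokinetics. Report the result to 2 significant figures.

0.27

Let x = fm,CYP2C8. Because AUC ∝ 1/CL, relative clearance rose to 1/0.805 = 1.242.
Only the CYP2C8 route changed, so 1.242 = x·1.9 + (1 − x), giving x = 0.27.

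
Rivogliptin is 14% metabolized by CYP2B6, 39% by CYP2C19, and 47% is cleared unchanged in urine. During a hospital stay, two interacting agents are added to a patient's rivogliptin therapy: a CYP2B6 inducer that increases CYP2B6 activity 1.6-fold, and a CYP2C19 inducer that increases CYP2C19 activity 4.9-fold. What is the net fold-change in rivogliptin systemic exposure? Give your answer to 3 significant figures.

0.384

The CYP2B6 pathway (14% of clearance) rises to 1.6× activity: 0.14 × 1.6 = 0.224.
The CYP2C19 pathway (39% of clearance) is boosted to 4.9× activity: 0.39 × 4.9 = 1.911.
The remaining 47% of clearance is unaffected.
Relative clearance = 0.224 + 1.911 + 0.47 = 2.605.
Net systemic exposure ratio = 1 / 2.605 = 0.384.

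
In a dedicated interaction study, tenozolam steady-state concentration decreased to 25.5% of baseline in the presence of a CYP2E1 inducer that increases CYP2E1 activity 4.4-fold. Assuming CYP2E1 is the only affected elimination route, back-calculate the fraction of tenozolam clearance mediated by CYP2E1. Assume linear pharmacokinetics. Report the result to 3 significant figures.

Let fm be the CYP2E1 fraction. New clearance relative to baseline = fm × 4.4 + (1 − fm).
Steady-state concentration ratio = 1 / (new CL fraction), so new CL fraction = 1 / 0.255 = 3.922.
fm × 4.4 + 1 − fm = 3.922  ⇒  fm × (4.4 − 1) = 2.922  ⇒  fm = 0.859.

0.859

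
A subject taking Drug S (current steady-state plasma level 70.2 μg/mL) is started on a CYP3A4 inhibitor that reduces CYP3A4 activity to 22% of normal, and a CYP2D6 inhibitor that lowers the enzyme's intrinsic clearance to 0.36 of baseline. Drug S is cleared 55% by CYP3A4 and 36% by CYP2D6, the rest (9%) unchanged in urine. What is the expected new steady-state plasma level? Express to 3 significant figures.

The CYP3A4 pathway (55% of clearance) is reduced to 0.22× activity: 0.55 × 0.22 = 0.121.
The CYP2D6 pathway (36% of clearance) drops to 0.36× activity: 0.36 × 0.36 = 0.1296.
Non-CYP routes (9%) are unchanged.
CL_new/CL_old = 0.121 + 0.1296 + 0.09 = 0.3406.
Dividing the baseline by the relative clearance: 70.2 / 0.3406 = 206 μg/mL.

206 μg/mL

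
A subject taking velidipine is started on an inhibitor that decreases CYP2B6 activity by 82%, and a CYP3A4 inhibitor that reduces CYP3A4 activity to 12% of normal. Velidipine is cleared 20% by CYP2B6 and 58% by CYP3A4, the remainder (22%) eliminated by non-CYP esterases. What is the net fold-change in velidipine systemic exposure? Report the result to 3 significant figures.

The CYP2B6 pathway (20% of clearance) is reduced to 0.18× activity: 0.2 × 0.18 = 0.036.
The CYP3A4 pathway (58% of clearance) is reduced to 0.12× activity: 0.58 × 0.12 = 0.0696.
Non-CYP routes (22%) are unchanged.
Relative clearance = 0.036 + 0.0696 + 0.22 = 0.3256.
Because systemic exposure varies inversely with clearance, the combined effect is 1 / 0.3256 = 3.07.

3.07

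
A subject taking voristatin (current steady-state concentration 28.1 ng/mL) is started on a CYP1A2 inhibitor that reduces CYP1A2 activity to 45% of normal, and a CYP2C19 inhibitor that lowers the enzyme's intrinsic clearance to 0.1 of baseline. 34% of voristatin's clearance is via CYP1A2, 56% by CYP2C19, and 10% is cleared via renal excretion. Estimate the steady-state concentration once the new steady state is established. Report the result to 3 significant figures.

90.9 ng/mL

The CYP1A2 pathway (34% of clearance) is reduced to 0.45× activity: 0.34 × 0.45 = 0.153.
The CYP2C19 pathway (56% of clearance) drops to 0.1× activity: 0.56 × 0.1 = 0.056.
The remaining 10% of clearance is unaffected.
CL_new/CL_old = 0.153 + 0.056 + 0.1 = 0.309.
Dividing the baseline by the relative clearance: 28.1 / 0.309 = 90.9 ng/mL.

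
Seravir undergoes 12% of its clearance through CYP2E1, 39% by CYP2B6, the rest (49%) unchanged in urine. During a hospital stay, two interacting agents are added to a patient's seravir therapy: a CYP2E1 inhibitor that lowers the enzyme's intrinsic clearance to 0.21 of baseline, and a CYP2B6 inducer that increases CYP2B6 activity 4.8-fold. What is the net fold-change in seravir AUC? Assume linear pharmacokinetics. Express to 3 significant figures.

CYP2E1: 0.12 × 0.21 = 0.0252
CYP2B6: 0.39 × 4.8 = 1.872
Other: 0.49 (unchanged)
New clearance relative to baseline: 0.0252 + 1.872 + 0.49 = 2.3872.
AUC ∝ 1/CL: fold-change = 1 / 2.3872 = 0.419.

0.419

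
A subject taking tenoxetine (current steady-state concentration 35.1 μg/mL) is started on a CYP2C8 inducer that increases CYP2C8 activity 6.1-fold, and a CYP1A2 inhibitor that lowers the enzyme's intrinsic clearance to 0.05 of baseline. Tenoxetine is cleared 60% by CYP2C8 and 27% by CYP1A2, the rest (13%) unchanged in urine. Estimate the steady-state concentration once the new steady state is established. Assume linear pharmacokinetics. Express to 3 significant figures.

CYP2C8: 0.6 × 6.1 = 3.66
CYP1A2: 0.27 × 0.05 = 0.0135
Other: 0.13 (unchanged)
Relative clearance = 3.66 + 0.0135 + 0.13 = 3.8035.
Steady-state concentration ∝ 1/CL: new value = 35.1 / 3.8035 = 9.23 μg/mL.

9.23 μg/mL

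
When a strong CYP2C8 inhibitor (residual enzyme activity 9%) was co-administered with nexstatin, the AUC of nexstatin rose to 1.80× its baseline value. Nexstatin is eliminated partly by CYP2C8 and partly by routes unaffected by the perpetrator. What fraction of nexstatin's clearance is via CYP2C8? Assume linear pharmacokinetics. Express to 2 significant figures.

0.49

Call the CYP2C8 fraction fm. After the interaction, CL_new/CL_old = fm × 0.09 + (1 − fm).
AUC ratio = 1 / (new CL fraction), so new CL fraction = 1 / 1.80 = 0.5556.
fm × 0.09 + 1 − fm = 0.5556  ⇒  fm × (0.09 − 1) = −0.4444  ⇒  fm = 0.49.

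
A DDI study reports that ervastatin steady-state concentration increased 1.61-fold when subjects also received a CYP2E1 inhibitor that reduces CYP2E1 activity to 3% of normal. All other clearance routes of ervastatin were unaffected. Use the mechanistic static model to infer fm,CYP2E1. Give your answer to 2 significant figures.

Write x for the fraction cleared via CYP2E1. The observed steady-state concentration change means clearance fell to 1/1.61 = 0.6211 of baseline.
Setting x·0.03 + (1 − x) = 0.6211 and solving: x = (0.6211 − 1)/(0.03 − 1) = 0.39.

0.39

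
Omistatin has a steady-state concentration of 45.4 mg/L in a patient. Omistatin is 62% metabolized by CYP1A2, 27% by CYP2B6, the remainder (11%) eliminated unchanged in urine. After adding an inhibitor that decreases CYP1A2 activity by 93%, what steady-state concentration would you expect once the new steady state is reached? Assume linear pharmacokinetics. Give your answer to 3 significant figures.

The CYP1A2 pathway (62% of clearance) drops to 0.07× activity: 0.62 × 0.07 = 0.0434.
CYP2B6 (27%) and the residual 11% are unaffected.
CL_new/CL_old = 0.0434 + 0.27 + 0.11 = 0.4234.
With dosing unchanged, steady-state concentration scales as 1/CL: 45.4 / 0.4234 = 107 mg/L.

107 mg/L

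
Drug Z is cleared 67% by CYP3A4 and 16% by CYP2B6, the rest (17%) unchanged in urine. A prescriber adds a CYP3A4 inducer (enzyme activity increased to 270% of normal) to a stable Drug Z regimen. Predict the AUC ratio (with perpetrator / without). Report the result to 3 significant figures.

0.468

The CYP3A4 pathway (67% of clearance) rises to 2.7× activity: 0.67 × 2.7 = 1.809.
CYP2B6 (16%) and the residual 17% are unaffected.
New clearance relative to baseline: 1.809 + 0.16 + 0.17 = 2.139.
Since AUC ∝ 1/CL, the ratio is 1 / 2.139 = 0.468.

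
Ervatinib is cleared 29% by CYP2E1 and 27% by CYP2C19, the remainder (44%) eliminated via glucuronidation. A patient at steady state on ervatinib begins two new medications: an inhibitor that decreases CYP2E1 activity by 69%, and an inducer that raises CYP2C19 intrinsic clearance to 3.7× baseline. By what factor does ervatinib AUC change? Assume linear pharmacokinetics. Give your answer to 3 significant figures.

The CYP2E1 pathway (29% of clearance) falls to 0.31× activity: 0.29 × 0.31 = 0.0899.
The CYP2C19 pathway (27% of clearance) increases to 3.7× activity: 0.27 × 3.7 = 0.999.
The remaining 44% of clearance is unaffected.
Relative clearance = 0.0899 + 0.999 + 0.44 = 1.5289.
Because AUC varies inversely with clearance, the combined effect is 1 / 1.5289 = 0.654.

0.654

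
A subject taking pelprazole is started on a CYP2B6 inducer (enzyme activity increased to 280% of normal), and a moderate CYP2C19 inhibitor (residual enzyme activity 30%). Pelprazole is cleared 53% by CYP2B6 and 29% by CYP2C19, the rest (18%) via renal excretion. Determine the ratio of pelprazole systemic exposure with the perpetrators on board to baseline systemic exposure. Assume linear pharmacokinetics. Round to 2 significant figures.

The CYP2B6 pathway (53% of clearance) rises to 2.8× activity: 0.53 × 2.8 = 1.484.
The CYP2C19 pathway (29% of clearance) drops to 0.3× activity: 0.29 × 0.3 = 0.087.
The remaining 18% of clearance is unaffected.
Relative clearance = 1.484 + 0.087 + 0.18 = 1.751.
Systemic exposure ∝ 1/CL: fold-change = 1 / 1.751 = 0.57.

0.57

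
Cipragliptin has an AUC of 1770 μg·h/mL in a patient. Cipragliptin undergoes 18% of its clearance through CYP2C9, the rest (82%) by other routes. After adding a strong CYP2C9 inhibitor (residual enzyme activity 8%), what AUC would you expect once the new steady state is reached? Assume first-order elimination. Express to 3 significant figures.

2.12 × 10³ μg·h/mL

The CYP2C9 pathway (18% of clearance) drops to 0.08× activity: 0.18 × 0.08 = 0.0144.
Non-CYP routes (82%) are unchanged.
New clearance relative to baseline: 0.0144 + 0.82 = 0.8344.
With dosing unchanged, AUC scales as 1/CL: 1770 / 0.8344 = 2.12 × 10³ μg·h/mL.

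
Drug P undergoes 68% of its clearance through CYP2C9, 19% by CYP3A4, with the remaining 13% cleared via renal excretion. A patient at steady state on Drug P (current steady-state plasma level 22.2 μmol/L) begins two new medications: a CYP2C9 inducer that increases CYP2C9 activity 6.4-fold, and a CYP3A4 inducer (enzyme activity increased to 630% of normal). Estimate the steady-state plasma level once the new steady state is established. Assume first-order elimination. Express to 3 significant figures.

CYP2C9: 0.68 × 6.4 = 4.352
CYP3A4: 0.19 × 6.3 = 1.197
Other: 0.13 (unchanged)
Relative clearance = 4.352 + 1.197 + 0.13 = 5.679.
Dividing the baseline by the relative clearance: 22.2 / 5.679 = 3.91 μmol/L.

3.91 μmol/L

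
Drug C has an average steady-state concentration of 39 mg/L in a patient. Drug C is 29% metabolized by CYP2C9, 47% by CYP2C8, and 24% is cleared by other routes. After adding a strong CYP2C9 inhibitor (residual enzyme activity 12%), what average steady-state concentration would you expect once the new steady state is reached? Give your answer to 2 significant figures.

The CYP2C9 pathway (29% of clearance) is reduced to 0.12× activity: 0.29 × 0.12 = 0.0348.
CYP2C8 (47%) and the residual 24% are unaffected.
CL_new/CL_old = 0.0348 + 0.47 + 0.24 = 0.7448.
New average steady-state concentration = baseline ÷ relative clearance = 39 / 0.7448 = 52 mg/L.

52 mg/L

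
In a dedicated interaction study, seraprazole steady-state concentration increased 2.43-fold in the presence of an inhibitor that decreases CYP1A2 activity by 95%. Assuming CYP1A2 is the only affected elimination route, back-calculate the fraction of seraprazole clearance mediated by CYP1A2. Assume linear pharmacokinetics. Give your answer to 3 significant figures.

Write x for the fraction cleared via CYP1A2. The observed steady-state concentration change means clearance fell to 1/2.43 = 0.4115 of baseline.
Setting x·0.05 + (1 − x) = 0.4115 and solving: x = (0.4115 − 1)/(0.05 − 1) = 0.619.

0.619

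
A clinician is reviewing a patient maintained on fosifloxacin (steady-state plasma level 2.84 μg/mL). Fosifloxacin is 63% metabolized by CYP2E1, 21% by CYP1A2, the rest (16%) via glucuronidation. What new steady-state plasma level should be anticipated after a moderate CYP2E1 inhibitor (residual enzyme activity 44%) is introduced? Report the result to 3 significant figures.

CYP2E1: 0.63 × 0.44 = 0.2772
CYP1A2: 0.21 (unchanged)
Other: 0.16 (unchanged)
CL_new/CL_old = 0.2772 + 0.21 + 0.16 = 0.6472.
Steady-state plasma level ∝ 1/CL, so new value = 2.84 / 0.6472 = 4.39 μg/mL.

4.39 μg/mL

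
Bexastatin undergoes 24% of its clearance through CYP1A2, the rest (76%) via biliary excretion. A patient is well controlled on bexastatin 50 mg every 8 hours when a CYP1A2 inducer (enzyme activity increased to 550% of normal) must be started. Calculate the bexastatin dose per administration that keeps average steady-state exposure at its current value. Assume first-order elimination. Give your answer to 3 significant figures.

The CYP1A2 pathway (24% of clearance) rises to 5.5× activity: 0.24 × 5.5 = 1.32.
Non-CYP routes (76%) are unchanged.
Relative clearance = 1.32 + 0.76 = 2.08.
To maintain the same steady-state level, dose must scale with clearance: new dose = 50 × 2.08 = 104 mg.

104 mg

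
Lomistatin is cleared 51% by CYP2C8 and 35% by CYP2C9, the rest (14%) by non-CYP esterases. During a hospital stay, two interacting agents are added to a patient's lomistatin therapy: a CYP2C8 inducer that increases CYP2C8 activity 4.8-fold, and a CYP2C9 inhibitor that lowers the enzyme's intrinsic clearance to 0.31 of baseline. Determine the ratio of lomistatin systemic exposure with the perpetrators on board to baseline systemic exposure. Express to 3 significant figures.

The CYP2C8 pathway (51% of clearance) increases to 4.8× activity: 0.51 × 4.8 = 2.448.
The CYP2C9 pathway (35% of clearance) is reduced to 0.31× activity: 0.35 × 0.31 = 0.1085.
Non-CYP routes (14%) are unchanged.
New clearance relative to baseline: 2.448 + 0.1085 + 0.14 = 2.6965.
Systemic exposure ∝ 1/CL: fold-change = 1 / 2.6965 = 0.371.

0.371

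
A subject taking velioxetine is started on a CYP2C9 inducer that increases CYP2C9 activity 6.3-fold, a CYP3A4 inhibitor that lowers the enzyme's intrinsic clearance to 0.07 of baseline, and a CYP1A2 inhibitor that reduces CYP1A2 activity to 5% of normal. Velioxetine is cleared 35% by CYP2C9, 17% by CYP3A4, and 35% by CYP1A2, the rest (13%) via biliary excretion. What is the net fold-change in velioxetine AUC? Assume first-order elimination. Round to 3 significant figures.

0.423

The CYP2C9 pathway (35% of clearance) is boosted to 6.3× activity: 0.35 × 6.3 = 2.205.
The CYP3A4 pathway (17% of clearance) is reduced to 0.07× activity: 0.17 × 0.07 = 0.0119.
The CYP1A2 pathway (35% of clearance) is reduced to 0.05× activity: 0.35 × 0.05 = 0.0175.
Non-CYP routes (13%) are unchanged.
New clearance relative to baseline: 2.205 + 0.0119 + 0.0175 + 0.13 = 2.3644.
Because AUC varies inversely with clearance, the combined effect is 1 / 2.3644 = 0.423.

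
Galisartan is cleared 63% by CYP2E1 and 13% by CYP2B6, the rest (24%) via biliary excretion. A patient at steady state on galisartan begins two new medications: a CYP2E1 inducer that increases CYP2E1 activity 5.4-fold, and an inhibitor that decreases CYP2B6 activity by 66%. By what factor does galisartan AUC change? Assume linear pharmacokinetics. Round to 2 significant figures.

0.27

The CYP2E1 pathway (63% of clearance) rises to 5.4× activity: 0.63 × 5.4 = 3.402.
The CYP2B6 pathway (13% of clearance) falls to 0.34× activity: 0.13 × 0.34 = 0.0442.
Non-CYP routes (24%) are unchanged.
New clearance relative to baseline: 3.402 + 0.0442 + 0.24 = 3.6862.
Because AUC varies inversely with clearance, the combined effect is 1 / 3.6862 = 0.27.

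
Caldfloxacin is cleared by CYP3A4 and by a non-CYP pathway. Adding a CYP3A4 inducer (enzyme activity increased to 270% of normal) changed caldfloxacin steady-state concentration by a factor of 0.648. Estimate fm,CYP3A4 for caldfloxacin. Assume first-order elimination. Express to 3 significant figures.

0.320

CL'/CL = 1 / 0.648 = 1.543
2.7·fm + (1 − fm) = 1.543
fm = (1.543 − 1) / (2.7 − 1) = 0.320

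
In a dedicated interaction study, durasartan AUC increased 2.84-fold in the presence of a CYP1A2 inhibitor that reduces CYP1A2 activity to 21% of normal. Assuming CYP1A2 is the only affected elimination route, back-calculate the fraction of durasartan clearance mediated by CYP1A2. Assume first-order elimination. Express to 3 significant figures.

CL'/CL = 1 / 2.84 = 0.3521
0.21·fm + (1 − fm) = 0.3521
fm = (0.3521 − 1) / (0.21 − 1) = 0.820

0.820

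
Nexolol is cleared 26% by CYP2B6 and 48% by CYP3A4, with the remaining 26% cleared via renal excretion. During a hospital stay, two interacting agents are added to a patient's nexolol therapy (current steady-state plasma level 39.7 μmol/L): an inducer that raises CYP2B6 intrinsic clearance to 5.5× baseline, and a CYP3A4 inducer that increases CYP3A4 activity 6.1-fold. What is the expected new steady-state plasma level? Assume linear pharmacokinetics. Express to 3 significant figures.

The CYP2B6 pathway (26% of clearance) rises to 5.5× activity: 0.26 × 5.5 = 1.43.
The CYP3A4 pathway (48% of clearance) is boosted to 6.1× activity: 0.48 × 6.1 = 2.928.
Non-CYP routes (26%) are unchanged.
CL_new/CL_old = 1.43 + 2.928 + 0.26 = 4.618.
Steady-state plasma level ∝ 1/CL: new value = 39.7 / 4.618 = 8.60 μmol/L.

8.60 μmol/L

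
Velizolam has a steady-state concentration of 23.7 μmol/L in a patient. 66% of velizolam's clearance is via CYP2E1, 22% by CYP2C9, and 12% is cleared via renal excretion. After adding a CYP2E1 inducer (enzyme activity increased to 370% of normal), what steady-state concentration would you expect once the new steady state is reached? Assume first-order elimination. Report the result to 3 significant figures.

The CYP2E1 pathway (66% of clearance) rises to 3.7× activity: 0.66 × 3.7 = 2.442.
CYP2C9 (22%) and the residual 12% are unaffected.
CL_new/CL_old = 2.442 + 0.22 + 0.12 = 2.782.
With dosing unchanged, steady-state concentration scales as 1/CL: 23.7 / 2.782 = 8.52 μmol/L.

8.52 μmol/L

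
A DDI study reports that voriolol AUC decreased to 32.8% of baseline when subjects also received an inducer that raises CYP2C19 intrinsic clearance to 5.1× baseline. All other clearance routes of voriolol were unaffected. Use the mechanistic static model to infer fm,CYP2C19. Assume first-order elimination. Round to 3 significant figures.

Call the CYP2C19 fraction fm. After the interaction, CL_new/CL_old = fm × 5.1 + (1 − fm).
AUC ratio = 1 / (new CL fraction), so new CL fraction = 1 / 0.328 = 3.049.
fm × 5.1 + 1 − fm = 3.049  ⇒  fm × (5.1 − 1) = 2.049  ⇒  fm = 0.500.

0.500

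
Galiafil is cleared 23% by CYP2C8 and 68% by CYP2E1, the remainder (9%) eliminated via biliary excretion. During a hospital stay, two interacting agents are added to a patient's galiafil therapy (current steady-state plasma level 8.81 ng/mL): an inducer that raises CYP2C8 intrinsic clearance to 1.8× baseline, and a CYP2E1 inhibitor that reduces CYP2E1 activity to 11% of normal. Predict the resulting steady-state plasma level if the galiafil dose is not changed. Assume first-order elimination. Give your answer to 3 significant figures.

15.2 ng/mL

The CYP2C8 pathway (23% of clearance) rises to 1.8× activity: 0.23 × 1.8 = 0.414.
The CYP2E1 pathway (68% of clearance) falls to 0.11× activity: 0.68 × 0.11 = 0.0748.
Non-CYP routes (9%) are unchanged.
Relative clearance = 0.414 + 0.0748 + 0.09 = 0.5788.
Dividing the baseline by the relative clearance: 8.81 / 0.5788 = 15.2 ng/mL.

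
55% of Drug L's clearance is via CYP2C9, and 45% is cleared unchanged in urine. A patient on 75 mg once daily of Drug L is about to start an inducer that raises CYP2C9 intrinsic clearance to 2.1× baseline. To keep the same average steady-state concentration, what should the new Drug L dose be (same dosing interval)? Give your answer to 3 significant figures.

The CYP2C9 pathway (55% of clearance) is boosted to 2.1× activity: 0.55 × 2.1 = 1.155.
Non-CYP routes (45%) are unchanged.
New clearance relative to baseline: 1.155 + 0.45 = 1.605.
Css,avg = (dose rate)/CL, so holding Css fixed requires dose ∝ CL: 75 × 1.605 = 120 mg.

120 mg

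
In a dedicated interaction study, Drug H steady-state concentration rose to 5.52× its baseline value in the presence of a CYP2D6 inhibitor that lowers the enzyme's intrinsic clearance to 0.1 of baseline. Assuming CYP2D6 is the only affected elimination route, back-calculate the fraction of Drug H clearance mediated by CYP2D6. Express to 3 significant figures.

0.910

Let x = fm,CYP2D6. Because steady-state concentration ∝ 1/CL, relative clearance fell to 1/5.52 = 0.1812.
Only the CYP2D6 route changed, so 0.1812 = x·0.1 + (1 − x), giving x = 0.910.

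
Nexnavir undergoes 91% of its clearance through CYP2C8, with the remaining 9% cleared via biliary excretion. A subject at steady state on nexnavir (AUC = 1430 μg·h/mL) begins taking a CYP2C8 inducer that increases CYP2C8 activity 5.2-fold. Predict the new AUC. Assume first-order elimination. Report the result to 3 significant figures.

297 μg·h/mL

The CYP2C8 pathway (91% of clearance) is boosted to 5.2× activity: 0.91 × 5.2 = 4.732.
The remaining 9% of clearance is unaffected.
New clearance relative to baseline: 4.732 + 0.09 = 4.822.
With dosing unchanged, AUC scales as 1/CL: 1430 / 4.822 = 297 μg·h/mL.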